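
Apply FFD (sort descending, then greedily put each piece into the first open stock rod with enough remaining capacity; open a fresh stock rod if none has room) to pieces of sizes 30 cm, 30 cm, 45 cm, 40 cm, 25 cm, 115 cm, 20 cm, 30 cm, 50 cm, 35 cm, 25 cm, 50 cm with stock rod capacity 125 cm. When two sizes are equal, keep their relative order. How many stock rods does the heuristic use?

Sorted descending: 115, 50, 50, 45, 40, 35, 30, 30, 30, 25, 25, 20.
  115 → stock rod 1 (new)  [load 115/125]
  50 → stock rod 2 (new)  [load 50/125]
  50 → stock rod 2  [load 100/125]
  45 → stock rod 3 (new)  [load 45/125]
  40 → stock rod 3  [load 85/125]
  35 → stock rod 3  [load 120/125]
  30 → stock rod 4 (new)  [load 30/125]
  30 → stock rod 4  [load 60/125]
  30 → stock rod 4  [load 90/125]
  25 → stock rod 2  [load 125/125]
  25 → stock rod 4  [load 115/125]
  20 → stock rod 5 (new)  [load 20/125]
5 stock rods opened.

5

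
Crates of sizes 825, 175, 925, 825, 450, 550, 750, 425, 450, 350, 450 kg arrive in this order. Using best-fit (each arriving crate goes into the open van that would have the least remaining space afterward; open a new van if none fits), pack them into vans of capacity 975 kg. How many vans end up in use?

7

  825 → van 1 (new)  [load 825/975]
  175 → van 2 (new)  [load 175/975]
  925 → van 3 (new)  [load 925/975]
  825 → van 4 (new)  [load 825/975]
  450 → van 2  [load 625/975]
  550 → van 5 (new)  [load 550/975]
  750 → van 6 (new)  [load 750/975]
  425 → van 5  [load 975/975]
  450 → van 7 (new)  [load 450/975]
  350 → van 2  [load 975/975]
  450 → van 7  [load 900/975]
7 vans opened.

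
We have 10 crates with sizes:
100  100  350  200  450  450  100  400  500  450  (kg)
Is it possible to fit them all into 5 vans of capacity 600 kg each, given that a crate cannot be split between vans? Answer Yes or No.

No

Total = 3100 kg; ⌈3100/600⌉ = 6.
At least 6 vans are required, but only 5 are allowed.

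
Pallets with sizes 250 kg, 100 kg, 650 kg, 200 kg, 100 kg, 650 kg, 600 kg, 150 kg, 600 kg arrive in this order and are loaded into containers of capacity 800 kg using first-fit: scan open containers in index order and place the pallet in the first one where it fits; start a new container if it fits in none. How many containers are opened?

5

  250 → container 1 (new)  [load 250/800]
  100 → container 1  [load 350/800]
  650 → container 2 (new)  [load 650/800]
  200 → container 1  [load 550/800]
  100 → container 1  [load 650/800]
  650 → container 3 (new)  [load 650/800]
  600 → container 4 (new)  [load 600/800]
  150 → container 1  [load 800/800]
  600 → container 5 (new)  [load 600/800]
5 containers opened.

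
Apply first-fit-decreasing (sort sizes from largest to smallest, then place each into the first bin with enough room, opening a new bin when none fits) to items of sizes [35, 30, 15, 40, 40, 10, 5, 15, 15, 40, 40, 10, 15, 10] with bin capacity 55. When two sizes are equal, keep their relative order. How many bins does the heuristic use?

6

Sorted descending: 40, 40, 40, 40, 35, 30, 15, 15, 15, 15, 10, 10, 10, 5.
  40 → bin 1 (new)  [load 40/55]
  40 → bin 2 (new)  [load 40/55]
  40 → bin 3 (new)  [load 40/55]
  40 → bin 4 (new)  [load 40/55]
  35 → bin 5 (new)  [load 35/55]
  30 → bin 6 (new)  [load 30/55]
  15 → bin 1  [load 55/55]
  15 → bin 2  [load 55/55]
  15 → bin 3  [load 55/55]
  15 → bin 4  [load 55/55]
  10 → bin 5  [load 45/55]
  10 → bin 5  [load 55/55]
  10 → bin 6  [load 40/55]
  5 → bin 6  [load 45/55]
6 bins opened.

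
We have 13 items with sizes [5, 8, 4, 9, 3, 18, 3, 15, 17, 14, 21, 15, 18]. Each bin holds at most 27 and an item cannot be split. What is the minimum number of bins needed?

Total = 21 + 18 + 18 + 17 + 15 + 15 + 14 + 9 + 8 + 5 + 4 + 3 + 3 = 150.
Lower bound: ⌈150/27⌉ = 6 bins.
Also, 7 items each exceed 27/2, and no two of those can share a bin, so at least 7 bins are needed.
A packing using 7 bins:
  bin 1: 21 + 5 = 26
  bin 2: 18 + 9 = 27
  bin 3: 18 + 8 = 26
  bin 4: 17 + 4 + 3 + 3 = 27
  bin 5: 15 = 15
  bin 6: 15 = 15
  bin 7: 14 = 14
This matches the lower bound, so 7 is optimal.

7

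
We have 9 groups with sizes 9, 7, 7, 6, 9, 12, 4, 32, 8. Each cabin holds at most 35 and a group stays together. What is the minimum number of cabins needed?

Total = 32 + 12 + 9 + 9 + 8 + 7 + 7 + 6 + 4 = 94.
Lower bound: ⌈94/35⌉ = 3 cabins.
A packing using 3 cabins:
  cabin 1: 32 = 32
  cabin 2: 12 + 9 + 9 + 4 = 34
  cabin 3: 8 + 7 + 7 + 6 = 28
This matches the lower bound, so 3 is optimal.

3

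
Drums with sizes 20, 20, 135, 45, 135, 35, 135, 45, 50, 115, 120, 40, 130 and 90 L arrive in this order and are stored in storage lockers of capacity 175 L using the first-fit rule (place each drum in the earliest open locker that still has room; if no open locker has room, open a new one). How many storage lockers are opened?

  20 → locker 1 (new)  [load 20/175]
  20 → locker 1  [load 40/175]
  135 → locker 1  [load 175/175]
  45 → locker 2 (new)  [load 45/175]
  135 → locker 3 (new)  [load 135/175]
  35 → locker 2  [load 80/175]
  135 → locker 4 (new)  [load 135/175]
  45 → locker 2  [load 125/175]
  50 → locker 2  [load 175/175]
  115 → locker 5 (new)  [load 115/175]
  120 → locker 6 (new)  [load 120/175]
  40 → locker 3  [load 175/175]
  130 → locker 7 (new)  [load 130/175]
  90 → locker 8 (new)  [load 90/175]
8 storage lockers opened.

8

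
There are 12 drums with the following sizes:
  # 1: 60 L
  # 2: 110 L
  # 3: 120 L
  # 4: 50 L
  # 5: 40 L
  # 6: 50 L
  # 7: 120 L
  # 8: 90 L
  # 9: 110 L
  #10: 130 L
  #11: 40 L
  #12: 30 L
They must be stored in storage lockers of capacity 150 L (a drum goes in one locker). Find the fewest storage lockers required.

7

Total = 130 + 120 + 120 + 110 + 110 + 90 + 60 + 50 + 50 + 40 + 40 + 30 = 950 L.
Lower bound: ⌈950/150⌉ = 7 storage lockers.
A packing using 7 storage lockers:
  locker 1: 130 = 130
  locker 2: 120 + 30 = 150
  locker 3: 120 = 120
  locker 4: 110 + 40 = 150
  locker 5: 110 + 40 = 150
  locker 6: 90 + 60 = 150
  locker 7: 50 + 50 = 100
This matches the lower bound, so 7 is optimal.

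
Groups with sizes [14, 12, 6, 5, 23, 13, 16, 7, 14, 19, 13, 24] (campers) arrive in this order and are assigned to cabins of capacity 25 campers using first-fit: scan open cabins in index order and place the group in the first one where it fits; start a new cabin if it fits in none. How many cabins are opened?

  14 → cabin 1 (new)  [load 14/25]
  12 → cabin 2 (new)  [load 12/25]
  6 → cabin 1  [load 20/25]
  5 → cabin 1  [load 25/25]
  23 → cabin 3 (new)  [load 23/25]
  13 → cabin 2  [load 25/25]
  16 → cabin 4 (new)  [load 16/25]
  7 → cabin 4  [load 23/25]
  14 → cabin 5 (new)  [load 14/25]
  19 → cabin 6 (new)  [load 19/25]
  13 → cabin 7 (new)  [load 13/25]
  24 → cabin 8 (new)  [load 24/25]
8 cabins opened.

8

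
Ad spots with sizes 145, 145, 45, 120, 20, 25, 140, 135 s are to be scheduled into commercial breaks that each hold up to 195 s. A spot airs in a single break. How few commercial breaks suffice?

5

Total = 145 + 145 + 140 + 135 + 120 + 45 + 25 + 20 = 775 s.
Lower bound: ⌈775/195⌉ = 4 commercial breaks.
Also, 5 ad spots each exceed 195/2 s, and no two of those can share a break, so at least 5 commercial breaks are needed.
A packing using 5 commercial breaks:
  break 1: 145 + 45 = 190
  break 2: 145 + 25 + 20 = 190
  break 3: 140 = 140
  break 4: 135 = 135
  break 5: 120 = 120
This matches the lower bound, so 5 is optimal.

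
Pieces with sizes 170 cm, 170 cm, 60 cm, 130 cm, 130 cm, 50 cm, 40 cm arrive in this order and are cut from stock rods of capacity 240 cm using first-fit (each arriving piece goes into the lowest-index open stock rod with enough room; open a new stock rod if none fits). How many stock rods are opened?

4

  170 → stock rod 1 (new)  [load 170/240]
  170 → stock rod 2 (new)  [load 170/240]
  60 → stock rod 1  [load 230/240]
  130 → stock rod 3 (new)  [load 130/240]
  130 → stock rod 4 (new)  [load 130/240]
  50 → stock rod 2  [load 220/240]
  40 → stock rod 3  [load 170/240]
4 stock rods opened.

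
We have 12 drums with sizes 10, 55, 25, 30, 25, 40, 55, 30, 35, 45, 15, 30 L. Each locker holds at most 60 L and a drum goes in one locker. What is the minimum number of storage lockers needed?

Total = 55 + 55 + 45 + 40 + 35 + 30 + 30 + 30 + 25 + 25 + 15 + 10 = 395 L.
Lower bound: ⌈395/60⌉ = 7 storage lockers.
A packing using 7 storage lockers:
  locker 1: 55 = 55
  locker 2: 55 = 55
  locker 3: 45 + 15 = 60
  locker 4: 40 + 10 = 50
  locker 5: 35 + 25 = 60
  locker 6: 30 + 30 = 60
  locker 7: 30 + 25 = 55
This matches the lower bound, so 7 is optimal.

7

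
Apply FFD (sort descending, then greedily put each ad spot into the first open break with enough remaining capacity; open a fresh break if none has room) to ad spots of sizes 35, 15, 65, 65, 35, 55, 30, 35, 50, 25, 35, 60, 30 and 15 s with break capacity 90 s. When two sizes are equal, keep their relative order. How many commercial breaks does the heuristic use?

Sorted descending: 65, 65, 60, 55, 50, 35, 35, 35, 35, 30, 30, 25, 15, 15.
  65 → break 1 (new)  [load 65/90]
  65 → break 2 (new)  [load 65/90]
  60 → break 3 (new)  [load 60/90]
  55 → break 4 (new)  [load 55/90]
  50 → break 5 (new)  [load 50/90]
  35 → break 4  [load 90/90]
  35 → break 5  [load 85/90]
  35 → break 6 (new)  [load 35/90]
  35 → break 6  [load 70/90]
  30 → break 3  [load 90/90]
  30 → break 7 (new)  [load 30/90]
  25 → break 1  [load 90/90]
  15 → break 2  [load 80/90]
  15 → break 6  [load 85/90]
7 commercial breaks opened.

7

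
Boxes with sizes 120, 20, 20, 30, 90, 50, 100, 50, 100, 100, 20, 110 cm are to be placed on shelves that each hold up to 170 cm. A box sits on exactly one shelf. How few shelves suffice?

6

Total = 120 + 110 + 100 + 100 + 100 + 90 + 50 + 50 + 30 + 20 + 20 + 20 = 810 cm.
Lower bound: ⌈810/170⌉ = 5 shelves.
Also, 6 boxes each exceed 85 cm, and no two of those can share a shelf, so at least 6 shelves are needed.
A packing using 6 shelves:
  shelf 1: 120 + 50 = 170
  shelf 2: 110 + 50 = 160
  shelf 3: 100 + 30 + 20 + 20 = 170
  shelf 4: 100 + 20 = 120
  shelf 5: 100 = 100
  shelf 6: 90 = 90
This matches the lower bound, so 6 is optimal.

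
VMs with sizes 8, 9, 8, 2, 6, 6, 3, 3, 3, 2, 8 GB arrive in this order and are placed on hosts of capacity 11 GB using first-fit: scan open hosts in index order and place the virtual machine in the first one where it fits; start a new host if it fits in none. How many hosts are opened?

6

  8 → host 1 (new)  [load 8/11]
  9 → host 2 (new)  [load 9/11]
  8 → host 3 (new)  [load 8/11]
  2 → host 1  [load 10/11]
  6 → host 4 (new)  [load 6/11]
  6 → host 5 (new)  [load 6/11]
  3 → host 3  [load 11/11]
  3 → host 4  [load 9/11]
  3 → host 5  [load 9/11]
  2 → host 2  [load 11/11]
  8 → host 6 (new)  [load 8/11]
6 hosts opened.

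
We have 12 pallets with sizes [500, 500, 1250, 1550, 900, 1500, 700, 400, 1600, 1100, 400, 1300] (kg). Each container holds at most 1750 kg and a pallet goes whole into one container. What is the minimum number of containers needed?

Total = 1600 + 1550 + 1500 + 1300 + 1250 + 1100 + 900 + 700 + 500 + 500 + 400 + 400 = 11700 kg.
Lower bound: ⌈11700/1750⌉ = 7 containers.
A packing using 8 containers:
  container 1: 1600 = 1600
  container 2: 1550 = 1550
  container 3: 1500 = 1500
  container 4: 1300 + 400 = 1700
  container 5: 1250 + 500 = 1750
  container 6: 1100 + 500 = 1600
  container 7: 900 + 700 = 1600
  container 8: 400 = 400
No arrangement into 7 containers stays within capacity, so 8 is optimal.

8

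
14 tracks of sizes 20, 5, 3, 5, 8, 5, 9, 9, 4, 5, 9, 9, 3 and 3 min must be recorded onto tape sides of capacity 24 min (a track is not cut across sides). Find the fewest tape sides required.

5

Total = 20 + 9 + 9 + 9 + 9 + 8 + 5 + 5 + 5 + 5 + 4 + 3 + 3 + 3 = 97 min.
Lower bound: ⌈97/24⌉ = 5 tape sides.
A packing using 5 tape sides:
  side 1: 20 + 4 = 24
  side 2: 9 + 9 + 5 = 23
  side 3: 9 + 9 + 5 = 23
  side 4: 8 + 5 + 5 + 3 + 3 = 24
  side 5: 3 = 3
This matches the lower bound, so 5 is optimal.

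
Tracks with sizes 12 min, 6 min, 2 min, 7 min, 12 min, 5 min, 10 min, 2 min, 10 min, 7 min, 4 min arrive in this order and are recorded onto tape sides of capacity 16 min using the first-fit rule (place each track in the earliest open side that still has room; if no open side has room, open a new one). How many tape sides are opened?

  12 → side 1 (new)  [load 12/16]
  6 → side 2 (new)  [load 6/16]
  2 → side 1  [load 14/16]
  7 → side 2  [load 13/16]
  12 → side 3 (new)  [load 12/16]
  5 → side 4 (new)  [load 5/16]
  10 → side 4  [load 15/16]
  2 → side 1  [load 16/16]
  10 → side 5 (new)  [load 10/16]
  7 → side 6 (new)  [load 7/16]
  4 → side 3  [load 16/16]
6 tape sides opened.

6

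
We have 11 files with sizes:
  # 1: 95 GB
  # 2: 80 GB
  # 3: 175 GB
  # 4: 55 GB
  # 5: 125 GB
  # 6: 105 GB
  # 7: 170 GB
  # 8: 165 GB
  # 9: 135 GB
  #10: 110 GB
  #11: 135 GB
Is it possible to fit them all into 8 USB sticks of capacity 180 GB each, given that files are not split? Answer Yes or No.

No

Total = 1350 GB; ⌈1350/180⌉ = 8.
9 files each exceed half the capacity and cannot share a USB stick, forcing at least 9 USB sticks.
At least 9 USB sticks are required, but only 8 are allowed.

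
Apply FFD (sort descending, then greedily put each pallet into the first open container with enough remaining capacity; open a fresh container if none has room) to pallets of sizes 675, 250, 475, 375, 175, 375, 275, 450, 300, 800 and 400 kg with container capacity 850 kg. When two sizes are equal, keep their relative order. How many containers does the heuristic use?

Sorted descending: 800, 675, 475, 450, 400, 375, 375, 300, 275, 250, 175.
  800 → container 1 (new)  [load 800/850]
  675 → container 2 (new)  [load 675/850]
  475 → container 3 (new)  [load 475/850]
  450 → container 4 (new)  [load 450/850]
  400 → container 4  [load 850/850]
  375 → container 3  [load 850/850]
  375 → container 5 (new)  [load 375/850]
  300 → container 5  [load 675/850]
  275 → container 6 (new)  [load 275/850]
  250 → container 6  [load 525/850]
  175 → container 2  [load 850/850]
6 containers opened.

6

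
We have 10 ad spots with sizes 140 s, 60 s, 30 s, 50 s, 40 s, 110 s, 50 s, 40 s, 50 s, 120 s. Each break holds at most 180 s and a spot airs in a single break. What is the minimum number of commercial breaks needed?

4

Total = 140 + 120 + 110 + 60 + 50 + 50 + 50 + 40 + 40 + 30 = 690 s.
Lower bound: ⌈690/180⌉ = 4 commercial breaks.
A packing using 4 commercial breaks:
  break 1: 140 + 40 = 180
  break 2: 120 + 60 = 180
  break 3: 110 + 50 = 160
  break 4: 50 + 50 + 40 + 30 = 170
This matches the lower bound, so 4 is optimal.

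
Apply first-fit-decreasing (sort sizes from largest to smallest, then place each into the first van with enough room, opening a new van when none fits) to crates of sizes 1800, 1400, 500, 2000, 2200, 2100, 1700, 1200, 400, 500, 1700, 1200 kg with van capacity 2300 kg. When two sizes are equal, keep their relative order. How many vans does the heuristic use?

Sorted descending: 2200, 2100, 2000, 1800, 1700, 1700, 1400, 1200, 1200, 500, 500, 400.
  2200 → van 1 (new)  [load 2200/2300]
  2100 → van 2 (new)  [load 2100/2300]
  2000 → van 3 (new)  [load 2000/2300]
  1800 → van 4 (new)  [load 1800/2300]
  1700 → van 5 (new)  [load 1700/2300]
  1700 → van 6 (new)  [load 1700/2300]
  1400 → van 7 (new)  [load 1400/2300]
  1200 → van 8 (new)  [load 1200/2300]
  1200 → van 9 (new)  [load 1200/2300]
  500 → van 4  [load 2300/2300]
  500 → van 5  [load 2200/2300]
  400 → van 6  [load 2100/2300]
9 vans opened.

9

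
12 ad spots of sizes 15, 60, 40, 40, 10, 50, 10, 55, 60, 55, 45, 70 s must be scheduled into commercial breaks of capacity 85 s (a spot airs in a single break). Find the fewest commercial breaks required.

8

Total = 70 + 60 + 60 + 55 + 55 + 50 + 45 + 40 + 40 + 15 + 10 + 10 = 510 s.
Lower bound: ⌈510/85⌉ = 6 commercial breaks.
Also, 7 ad spots each exceed 85/2 s, and no two of those can share a break, so at least 7 commercial breaks are needed.
A packing using 8 commercial breaks:
  break 1: 70 + 15 = 85
  break 2: 60 + 10 + 10 = 80
  break 3: 60 = 60
  break 4: 55 = 55
  break 5: 55 = 55
  break 6: 50 = 50
  break 7: 45 + 40 = 85
  break 8: 40 = 40
No arrangement into 7 commercial breaks stays within capacity, so 8 is optimal.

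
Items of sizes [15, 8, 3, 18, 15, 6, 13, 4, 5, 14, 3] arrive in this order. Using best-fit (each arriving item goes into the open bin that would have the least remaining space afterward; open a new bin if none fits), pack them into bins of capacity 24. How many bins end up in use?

  15 → bin 1 (new)  [load 15/24]
  8 → bin 1  [load 23/24]
  3 → bin 2 (new)  [load 3/24]
  18 → bin 2  [load 21/24]
  15 → bin 3 (new)  [load 15/24]
  6 → bin 3  [load 21/24]
  13 → bin 4 (new)  [load 13/24]
  4 → bin 4  [load 17/24]
  5 → bin 4  [load 22/24]
  14 → bin 5 (new)  [load 14/24]
  3 → bin 2  [load 24/24]
5 bins opened.

5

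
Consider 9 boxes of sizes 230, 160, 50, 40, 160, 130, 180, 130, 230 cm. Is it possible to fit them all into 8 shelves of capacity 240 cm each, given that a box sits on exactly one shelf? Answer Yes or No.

Yes

A valid assignment using 7 shelves:
  shelf 1: 230 = 230
  shelf 2: 230 = 230
  shelf 3: 180 + 50 = 230
  shelf 4: 160 + 40 = 200
  shelf 5: 160 = 160
  shelf 6: 130 = 130
  shelf 7: 130 = 130
That uses only 7 ≤ 8, so 8 shelves are enough.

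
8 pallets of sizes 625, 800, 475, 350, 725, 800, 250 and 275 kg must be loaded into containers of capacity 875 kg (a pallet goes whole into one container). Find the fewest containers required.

6

Total = 800 + 800 + 725 + 625 + 475 + 350 + 275 + 250 = 4300 kg.
Lower bound: ⌈4300/875⌉ = 5 containers.
A packing using 6 containers:
  container 1: 800 = 800
  container 2: 800 = 800
  container 3: 725 = 725
  container 4: 625 + 250 = 875
  container 5: 475 + 350 = 825
  container 6: 275 = 275
No arrangement into 5 containers stays within capacity, so 6 is optimal.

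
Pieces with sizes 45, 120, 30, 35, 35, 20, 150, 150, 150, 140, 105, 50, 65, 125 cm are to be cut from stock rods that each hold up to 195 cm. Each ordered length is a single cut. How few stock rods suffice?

Total = 150 + 150 + 150 + 140 + 125 + 120 + 105 + 65 + 50 + 45 + 35 + 35 + 30 + 20 = 1220 cm.
Lower bound: ⌈1220/195⌉ = 7 stock rods.
A packing using 7 stock rods:
  stock rod 1: 150 + 45 = 195
  stock rod 2: 150 + 35 = 185
  stock rod 3: 150 + 35 = 185
  stock rod 4: 140 + 50 = 190
  stock rod 5: 125 + 65 = 190
  stock rod 6: 120 + 30 + 20 = 170
  stock rod 7: 105 = 105
This matches the lower bound, so 7 is optimal.

7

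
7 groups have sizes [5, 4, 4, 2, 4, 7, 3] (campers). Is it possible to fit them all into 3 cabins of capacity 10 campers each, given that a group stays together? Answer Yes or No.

Yes

A valid assignment using 3 cabins:
  cabin 1: 7 + 3 = 10
  cabin 2: 5 + 4 = 9
  cabin 3: 4 + 4 + 2 = 10
Every load is within 10 campers, so 3 cabins suffice.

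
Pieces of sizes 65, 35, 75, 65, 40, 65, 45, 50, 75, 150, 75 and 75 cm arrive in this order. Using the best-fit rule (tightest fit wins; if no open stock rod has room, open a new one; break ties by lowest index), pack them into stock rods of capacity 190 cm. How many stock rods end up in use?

  65 → stock rod 1 (new)  [load 65/190]
  35 → stock rod 1  [load 100/190]
  75 → stock rod 1  [load 175/190]
  65 → stock rod 2 (new)  [load 65/190]
  40 → stock rod 2  [load 105/190]
  65 → stock rod 2  [load 170/190]
  45 → stock rod 3 (new)  [load 45/190]
  50 → stock rod 3  [load 95/190]
  75 → stock rod 3  [load 170/190]
  150 → stock rod 4 (new)  [load 150/190]
  75 → stock rod 5 (new)  [load 75/190]
  75 → stock rod 5  [load 150/190]
5 stock rods opened.

5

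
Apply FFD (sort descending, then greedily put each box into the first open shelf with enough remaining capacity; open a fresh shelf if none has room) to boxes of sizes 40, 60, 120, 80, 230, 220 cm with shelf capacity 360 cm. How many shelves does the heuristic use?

3

Sorted descending: 230, 220, 120, 80, 60, 40.
  230 → shelf 1 (new)  [load 230/360]
  220 → shelf 2 (new)  [load 220/360]
  120 → shelf 1  [load 350/360]
  80 → shelf 2  [load 300/360]
  60 → shelf 2  [load 360/360]
  40 → shelf 3 (new)  [load 40/360]
3 shelves opened.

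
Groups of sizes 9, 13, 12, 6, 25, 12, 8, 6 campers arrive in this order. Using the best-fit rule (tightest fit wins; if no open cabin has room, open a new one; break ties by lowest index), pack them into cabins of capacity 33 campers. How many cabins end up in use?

  9 → cabin 1 (new)  [load 9/33]
  13 → cabin 1  [load 22/33]
  12 → cabin 2 (new)  [load 12/33]
  6 → cabin 1  [load 28/33]
  25 → cabin 3 (new)  [load 25/33]
  12 → cabin 2  [load 24/33]
  8 → cabin 3  [load 33/33]
  6 → cabin 2  [load 30/33]
3 cabins opened.

3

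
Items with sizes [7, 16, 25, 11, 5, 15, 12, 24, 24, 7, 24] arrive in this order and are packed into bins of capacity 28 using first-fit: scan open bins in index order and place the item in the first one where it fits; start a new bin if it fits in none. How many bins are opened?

  7 → bin 1 (new)  [load 7/28]
  16 → bin 1  [load 23/28]
  25 → bin 2 (new)  [load 25/28]
  11 → bin 3 (new)  [load 11/28]
  5 → bin 1  [load 28/28]
  15 → bin 3  [load 26/28]
  12 → bin 4 (new)  [load 12/28]
  24 → bin 5 (new)  [load 24/28]
  24 → bin 6 (new)  [load 24/28]
  7 → bin 4  [load 19/28]
  24 → bin 7 (new)  [load 24/28]
7 bins opened.

7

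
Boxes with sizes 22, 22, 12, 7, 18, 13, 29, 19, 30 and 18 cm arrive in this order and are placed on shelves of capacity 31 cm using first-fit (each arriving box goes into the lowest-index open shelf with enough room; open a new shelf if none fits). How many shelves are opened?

  22 → shelf 1 (new)  [load 22/31]
  22 → shelf 2 (new)  [load 22/31]
  12 → shelf 3 (new)  [load 12/31]
  7 → shelf 1  [load 29/31]
  18 → shelf 3  [load 30/31]
  13 → shelf 4 (new)  [load 13/31]
  29 → shelf 5 (new)  [load 29/31]
  19 → shelf 6 (new)  [load 19/31]
  30 → shelf 7 (new)  [load 30/31]
  18 → shelf 4  [load 31/31]
7 shelves opened.

7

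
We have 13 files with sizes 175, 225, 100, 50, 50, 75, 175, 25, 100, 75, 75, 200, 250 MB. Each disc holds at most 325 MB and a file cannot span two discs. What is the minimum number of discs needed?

5

Total = 250 + 225 + 200 + 175 + 175 + 100 + 100 + 75 + 75 + 75 + 50 + 50 + 25 = 1575 MB.
Lower bound: ⌈1575/325⌉ = 5 discs.
A packing using 5 discs:
  disc 1: 250 + 75 = 325
  disc 2: 225 + 100 = 325
  disc 3: 200 + 100 + 25 = 325
  disc 4: 175 + 75 + 75 = 325
  disc 5: 175 + 50 + 50 = 275
This matches the lower bound, so 5 is optimal.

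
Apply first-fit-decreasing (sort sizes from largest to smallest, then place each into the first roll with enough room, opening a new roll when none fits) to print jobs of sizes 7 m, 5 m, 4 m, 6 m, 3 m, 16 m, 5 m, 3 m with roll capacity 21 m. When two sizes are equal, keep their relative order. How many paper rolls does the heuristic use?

Sorted descending: 16, 7, 6, 5, 5, 4, 3, 3.
  16 → roll 1 (new)  [load 16/21]
  7 → roll 2 (new)  [load 7/21]
  6 → roll 2  [load 13/21]
  5 → roll 1  [load 21/21]
  5 → roll 2  [load 18/21]
  4 → roll 3 (new)  [load 4/21]
  3 → roll 2  [load 21/21]
  3 → roll 3  [load 7/21]
3 paper rolls opened.

3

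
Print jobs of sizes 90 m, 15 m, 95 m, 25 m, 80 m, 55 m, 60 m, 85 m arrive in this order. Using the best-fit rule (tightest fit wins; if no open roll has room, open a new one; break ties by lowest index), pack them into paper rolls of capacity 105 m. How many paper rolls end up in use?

6

  90 → roll 1 (new)  [load 90/105]
  15 → roll 1  [load 105/105]
  95 → roll 2 (new)  [load 95/105]
  25 → roll 3 (new)  [load 25/105]
  80 → roll 3  [load 105/105]
  55 → roll 4 (new)  [load 55/105]
  60 → roll 5 (new)  [load 60/105]
  85 → roll 6 (new)  [load 85/105]
6 paper rolls opened.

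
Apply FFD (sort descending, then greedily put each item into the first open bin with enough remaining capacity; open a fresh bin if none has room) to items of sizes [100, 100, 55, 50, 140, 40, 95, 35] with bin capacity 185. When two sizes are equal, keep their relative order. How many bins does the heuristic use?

4

Sorted descending: 140, 100, 100, 95, 55, 50, 40, 35.
  140 → bin 1 (new)  [load 140/185]
  100 → bin 2 (new)  [load 100/185]
  100 → bin 3 (new)  [load 100/185]
  95 → bin 4 (new)  [load 95/185]
  55 → bin 2  [load 155/185]
  50 → bin 3  [load 150/185]
  40 → bin 1  [load 180/185]
  35 → bin 3  [load 185/185]
4 bins opened.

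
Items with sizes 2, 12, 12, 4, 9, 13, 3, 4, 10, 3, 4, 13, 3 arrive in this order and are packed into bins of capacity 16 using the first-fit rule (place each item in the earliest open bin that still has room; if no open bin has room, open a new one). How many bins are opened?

  2 → bin 1 (new)  [load 2/16]
  12 → bin 1  [load 14/16]
  12 → bin 2 (new)  [load 12/16]
  4 → bin 2  [load 16/16]
  9 → bin 3 (new)  [load 9/16]
  13 → bin 4 (new)  [load 13/16]
  3 → bin 3  [load 12/16]
  4 → bin 3  [load 16/16]
  10 → bin 5 (new)  [load 10/16]
  3 → bin 4  [load 16/16]
  4 → bin 5  [load 14/16]
  13 → bin 6 (new)  [load 13/16]
  3 → bin 6  [load 16/16]
6 bins opened.

6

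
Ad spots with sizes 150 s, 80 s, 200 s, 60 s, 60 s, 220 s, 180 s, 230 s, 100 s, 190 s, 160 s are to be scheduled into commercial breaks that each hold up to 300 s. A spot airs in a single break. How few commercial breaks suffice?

7

Total = 230 + 220 + 200 + 190 + 180 + 160 + 150 + 100 + 80 + 60 + 60 = 1630 s.
Lower bound: ⌈1630/300⌉ = 6 commercial breaks.
A packing using 7 commercial breaks:
  break 1: 230 + 60 = 290
  break 2: 220 + 80 = 300
  break 3: 200 + 100 = 300
  break 4: 190 + 60 = 250
  break 5: 180 = 180
  break 6: 160 = 160
  break 7: 150 = 150
No arrangement into 6 commercial breaks stays within capacity, so 7 is optimal.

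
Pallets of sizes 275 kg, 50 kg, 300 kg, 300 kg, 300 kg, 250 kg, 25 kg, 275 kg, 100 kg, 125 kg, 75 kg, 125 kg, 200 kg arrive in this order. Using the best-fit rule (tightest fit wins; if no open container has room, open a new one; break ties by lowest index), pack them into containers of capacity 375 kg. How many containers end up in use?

7

  275 → container 1 (new)  [load 275/375]
  50 → container 1  [load 325/375]
  300 → container 2 (new)  [load 300/375]
  300 → container 3 (new)  [load 300/375]
  300 → container 4 (new)  [load 300/375]
  250 → container 5 (new)  [load 250/375]
  25 → container 1  [load 350/375]
  275 → container 6 (new)  [load 275/375]
  100 → container 6  [load 375/375]
  125 → container 5  [load 375/375]
  75 → container 2  [load 375/375]
  125 → container 7 (new)  [load 125/375]
  200 → container 7  [load 325/375]
7 containers opened.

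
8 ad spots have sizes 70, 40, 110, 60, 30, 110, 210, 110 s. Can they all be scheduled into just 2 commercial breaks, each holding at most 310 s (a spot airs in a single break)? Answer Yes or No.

Total = 740 s; ⌈740/310⌉ = 3.
At least 3 commercial breaks are required, but only 2 are allowed.

No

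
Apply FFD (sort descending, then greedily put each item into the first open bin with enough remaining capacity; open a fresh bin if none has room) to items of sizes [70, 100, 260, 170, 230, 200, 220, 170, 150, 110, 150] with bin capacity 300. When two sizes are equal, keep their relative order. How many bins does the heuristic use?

7

Sorted descending: 260, 230, 220, 200, 170, 170, 150, 150, 110, 100, 70.
  260 → bin 1 (new)  [load 260/300]
  230 → bin 2 (new)  [load 230/300]
  220 → bin 3 (new)  [load 220/300]
  200 → bin 4 (new)  [load 200/300]
  170 → bin 5 (new)  [load 170/300]
  170 → bin 6 (new)  [load 170/300]
  150 → bin 7 (new)  [load 150/300]
  150 → bin 7  [load 300/300]
  110 → bin 5  [load 280/300]
  100 → bin 4  [load 300/300]
  70 → bin 2  [load 300/300]
7 bins opened.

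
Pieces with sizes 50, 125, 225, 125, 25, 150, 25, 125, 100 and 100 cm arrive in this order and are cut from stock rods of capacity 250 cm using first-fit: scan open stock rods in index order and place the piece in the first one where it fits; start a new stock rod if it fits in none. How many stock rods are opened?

5

  50 → stock rod 1 (new)  [load 50/250]
  125 → stock rod 1  [load 175/250]
  225 → stock rod 2 (new)  [load 225/250]
  125 → stock rod 3 (new)  [load 125/250]
  25 → stock rod 1  [load 200/250]
  150 → stock rod 4 (new)  [load 150/250]
  25 → stock rod 1  [load 225/250]
  125 → stock rod 3  [load 250/250]
  100 → stock rod 4  [load 250/250]
  100 → stock rod 5 (new)  [load 100/250]
5 stock rods opened.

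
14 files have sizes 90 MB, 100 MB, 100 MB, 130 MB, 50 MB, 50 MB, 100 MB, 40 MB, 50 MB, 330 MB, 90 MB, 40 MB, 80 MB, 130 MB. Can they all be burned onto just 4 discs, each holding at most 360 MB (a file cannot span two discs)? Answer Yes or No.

Yes

A valid assignment using 4 discs:
  disc 1: 330 = 330
  disc 2: 130 + 130 + 100 = 360
  disc 3: 100 + 100 + 90 + 50 = 340
  disc 4: 90 + 80 + 50 + 50 + 40 + 40 = 350
Every load is within 360 MB, so 4 discs suffice.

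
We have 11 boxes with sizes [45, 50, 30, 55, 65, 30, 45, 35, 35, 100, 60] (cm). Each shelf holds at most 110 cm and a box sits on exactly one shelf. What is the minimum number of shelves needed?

6

Total = 100 + 65 + 60 + 55 + 50 + 45 + 45 + 35 + 35 + 30 + 30 = 550 cm.
Lower bound: ⌈550/110⌉ = 5 shelves.
A packing using 6 shelves:
  shelf 1: 100 = 100
  shelf 2: 65 + 45 = 110
  shelf 3: 60 + 50 = 110
  shelf 4: 55 + 45 = 100
  shelf 5: 35 + 35 + 30 = 100
  shelf 6: 30 = 30
No arrangement into 5 shelves stays within capacity, so 6 is optimal.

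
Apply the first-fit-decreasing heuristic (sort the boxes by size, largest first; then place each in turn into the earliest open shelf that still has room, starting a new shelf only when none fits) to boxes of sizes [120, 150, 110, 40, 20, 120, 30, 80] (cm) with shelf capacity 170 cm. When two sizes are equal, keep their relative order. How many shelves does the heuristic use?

Sorted descending: 150, 120, 120, 110, 80, 40, 30, 20.
  150 → shelf 1 (new)  [load 150/170]
  120 → shelf 2 (new)  [load 120/170]
  120 → shelf 3 (new)  [load 120/170]
  110 → shelf 4 (new)  [load 110/170]
  80 → shelf 5 (new)  [load 80/170]
  40 → shelf 2  [load 160/170]
  30 → shelf 3  [load 150/170]
  20 → shelf 1  [load 170/170]
5 shelves opened.

5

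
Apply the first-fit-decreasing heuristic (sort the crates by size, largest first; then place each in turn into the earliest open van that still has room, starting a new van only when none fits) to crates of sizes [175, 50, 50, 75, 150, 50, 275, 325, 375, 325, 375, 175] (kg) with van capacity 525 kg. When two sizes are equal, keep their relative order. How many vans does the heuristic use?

Sorted descending: 375, 375, 325, 325, 275, 175, 175, 150, 75, 50, 50, 50.
  375 → van 1 (new)  [load 375/525]
  375 → van 2 (new)  [load 375/525]
  325 → van 3 (new)  [load 325/525]
  325 → van 4 (new)  [load 325/525]
  275 → van 5 (new)  [load 275/525]
  175 → van 3  [load 500/525]
  175 → van 4  [load 500/525]
  150 → van 1  [load 525/525]
  75 → van 2  [load 450/525]
  50 → van 2  [load 500/525]
  50 → van 5  [load 325/525]
  50 → van 5  [load 375/525]
5 vans opened.

5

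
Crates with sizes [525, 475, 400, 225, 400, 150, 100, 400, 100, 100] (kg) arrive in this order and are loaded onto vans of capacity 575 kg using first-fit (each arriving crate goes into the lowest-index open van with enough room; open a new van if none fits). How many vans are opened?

6

  525 → van 1 (new)  [load 525/575]
  475 → van 2 (new)  [load 475/575]
  400 → van 3 (new)  [load 400/575]
  225 → van 4 (new)  [load 225/575]
  400 → van 5 (new)  [load 400/575]
  150 → van 3  [load 550/575]
  100 → van 2  [load 575/575]
  400 → van 6 (new)  [load 400/575]
  100 → van 4  [load 325/575]
  100 → van 4  [load 425/575]
6 vans opened.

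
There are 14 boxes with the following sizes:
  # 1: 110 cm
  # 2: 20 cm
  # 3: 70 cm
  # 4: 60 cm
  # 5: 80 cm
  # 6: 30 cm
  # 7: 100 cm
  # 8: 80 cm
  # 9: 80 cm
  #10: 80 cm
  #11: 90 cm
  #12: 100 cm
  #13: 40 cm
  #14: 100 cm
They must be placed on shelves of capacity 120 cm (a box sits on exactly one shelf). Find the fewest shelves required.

11

Total = 110 + 100 + 100 + 100 + 90 + 80 + 80 + 80 + 80 + 70 + 60 + 40 + 30 + 20 = 1040 cm.
Lower bound: ⌈1040/120⌉ = 9 shelves.
Also, 10 boxes each exceed 60 cm, and no two of those can share a shelf, so at least 10 shelves are needed.
A packing using 11 shelves:
  shelf 1: 110 = 110
  shelf 2: 100 + 20 = 120
  shelf 3: 100 = 100
  shelf 4: 100 = 100
  shelf 5: 90 + 30 = 120
  shelf 6: 80 + 40 = 120
  shelf 7: 80 = 80
  shelf 8: 80 = 80
  shelf 9: 80 = 80
  shelf 10: 70 = 70
  shelf 11: 60 = 60
No arrangement into 10 shelves stays within capacity, so 11 is optimal.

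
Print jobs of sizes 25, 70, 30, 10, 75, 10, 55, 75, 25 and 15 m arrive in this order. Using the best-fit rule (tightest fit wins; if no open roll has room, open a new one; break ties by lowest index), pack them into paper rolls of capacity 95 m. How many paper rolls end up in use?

  25 → roll 1 (new)  [load 25/95]
  70 → roll 1  [load 95/95]
  30 → roll 2 (new)  [load 30/95]
  10 → roll 2  [load 40/95]
  75 → roll 3 (new)  [load 75/95]
  10 → roll 3  [load 85/95]
  55 → roll 2  [load 95/95]
  75 → roll 4 (new)  [load 75/95]
  25 → roll 5 (new)  [load 25/95]
  15 → roll 4  [load 90/95]
5 paper rolls opened.

5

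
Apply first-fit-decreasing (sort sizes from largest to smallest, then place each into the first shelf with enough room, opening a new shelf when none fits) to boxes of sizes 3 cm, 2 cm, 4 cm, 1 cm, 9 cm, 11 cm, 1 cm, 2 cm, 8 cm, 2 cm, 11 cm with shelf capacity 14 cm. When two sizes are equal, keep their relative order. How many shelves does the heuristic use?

4

Sorted descending: 11, 11, 9, 8, 4, 3, 2, 2, 2, 1, 1.
  11 → shelf 1 (new)  [load 11/14]
  11 → shelf 2 (new)  [load 11/14]
  9 → shelf 3 (new)  [load 9/14]
  8 → shelf 4 (new)  [load 8/14]
  4 → shelf 3  [load 13/14]
  3 → shelf 1  [load 14/14]
  2 → shelf 2  [load 13/14]
  2 → shelf 4  [load 10/14]
  2 → shelf 4  [load 12/14]
  1 → shelf 2  [load 14/14]
  1 → shelf 3  [load 14/14]
4 shelves opened.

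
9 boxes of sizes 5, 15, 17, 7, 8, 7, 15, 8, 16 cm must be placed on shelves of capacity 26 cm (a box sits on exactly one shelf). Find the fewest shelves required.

5

Total = 17 + 16 + 15 + 15 + 8 + 8 + 7 + 7 + 5 = 98 cm.
Lower bound: ⌈98/26⌉ = 4 shelves.
A packing using 5 shelves:
  shelf 1: 17 + 8 = 25
  shelf 2: 16 + 8 = 24
  shelf 3: 15 + 7 = 22
  shelf 4: 15 + 7 = 22
  shelf 5: 5 = 5
No arrangement into 4 shelves stays within capacity, so 5 is optimal.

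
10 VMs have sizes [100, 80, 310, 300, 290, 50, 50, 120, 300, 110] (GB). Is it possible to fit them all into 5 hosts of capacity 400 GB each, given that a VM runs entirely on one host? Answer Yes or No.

Yes

A valid assignment using 5 hosts:
  host 1: 310 + 80 = 390
  host 2: 300 + 100 = 400
  host 3: 300 + 50 + 50 = 400
  host 4: 290 + 110 = 400
  host 5: 120 = 120
Every load is within 400 GB, so 5 hosts suffice.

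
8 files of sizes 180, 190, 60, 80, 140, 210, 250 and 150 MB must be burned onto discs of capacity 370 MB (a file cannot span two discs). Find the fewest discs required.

4

Total = 250 + 210 + 190 + 180 + 150 + 140 + 80 + 60 = 1260 MB.
Lower bound: ⌈1260/370⌉ = 4 discs.
A packing using 4 discs:
  disc 1: 250 + 80 = 330
  disc 2: 210 + 150 = 360
  disc 3: 190 + 180 = 370
  disc 4: 140 + 60 = 200
This matches the lower bound, so 4 is optimal.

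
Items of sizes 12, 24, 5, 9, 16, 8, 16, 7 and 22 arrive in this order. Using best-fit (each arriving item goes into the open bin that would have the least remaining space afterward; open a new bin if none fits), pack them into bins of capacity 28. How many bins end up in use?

  12 → bin 1 (new)  [load 12/28]
  24 → bin 2 (new)  [load 24/28]
  5 → bin 1  [load 17/28]
  9 → bin 1  [load 26/28]
  16 → bin 3 (new)  [load 16/28]
  8 → bin 3  [load 24/28]
  16 → bin 4 (new)  [load 16/28]
  7 → bin 4  [load 23/28]
  22 → bin 5 (new)  [load 22/28]
5 bins opened.

5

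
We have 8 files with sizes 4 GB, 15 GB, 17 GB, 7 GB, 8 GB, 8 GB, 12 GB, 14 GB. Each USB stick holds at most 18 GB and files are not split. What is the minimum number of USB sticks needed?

6

Total = 17 + 15 + 14 + 12 + 8 + 8 + 7 + 4 = 85 GB.
Lower bound: ⌈85/18⌉ = 5 USB sticks.
A packing using 6 USB sticks:
  USB stick 1: 17 = 17
  USB stick 2: 15 = 15
  USB stick 3: 14 + 4 = 18
  USB stick 4: 12 = 12
  USB stick 5: 8 + 8 = 16
  USB stick 6: 7 = 7
No arrangement into 5 USB sticks stays within capacity, so 6 is optimal.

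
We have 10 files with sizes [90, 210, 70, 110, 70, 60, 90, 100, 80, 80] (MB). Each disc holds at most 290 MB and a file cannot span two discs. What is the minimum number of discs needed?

Total = 210 + 110 + 100 + 90 + 90 + 80 + 80 + 70 + 70 + 60 = 960 MB.
Lower bound: ⌈960/290⌉ = 4 discs.
A packing using 4 discs:
  disc 1: 210 + 80 = 290
  disc 2: 110 + 100 + 80 = 290
  disc 3: 90 + 90 + 70 = 250
  disc 4: 70 + 60 = 130
This matches the lower bound, so 4 is optimal.

4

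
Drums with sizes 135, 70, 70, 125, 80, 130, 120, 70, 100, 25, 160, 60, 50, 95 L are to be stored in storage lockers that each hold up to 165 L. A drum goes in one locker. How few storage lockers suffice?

Total = 160 + 135 + 130 + 125 + 120 + 100 + 95 + 80 + 70 + 70 + 70 + 60 + 50 + 25 = 1290 L.
Lower bound: ⌈1290/165⌉ = 8 storage lockers.
A packing using 9 storage lockers:
  locker 1: 160 = 160
  locker 2: 135 + 25 = 160
  locker 3: 130 = 130
  locker 4: 125 = 125
  locker 5: 120 = 120
  locker 6: 100 + 60 = 160
  locker 7: 95 + 70 = 165
  locker 8: 80 + 70 = 150
  locker 9: 70 + 50 = 120
No arrangement into 8 storage lockers stays within capacity, so 9 is optimal.

9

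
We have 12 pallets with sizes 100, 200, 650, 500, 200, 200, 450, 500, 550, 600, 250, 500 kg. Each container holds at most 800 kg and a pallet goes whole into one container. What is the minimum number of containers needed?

Total = 650 + 600 + 550 + 500 + 500 + 500 + 450 + 250 + 200 + 200 + 200 + 100 = 4700 kg.
Lower bound: ⌈4700/800⌉ = 6 containers.
Also, 7 pallets each exceed 400 kg, and no two of those can share a container, so at least 7 containers are needed.
A packing using 7 containers:
  container 1: 650 + 100 = 750
  container 2: 600 + 200 = 800
  container 3: 550 + 250 = 800
  container 4: 500 + 200 = 700
  container 5: 500 + 200 = 700
  container 6: 500 = 500
  container 7: 450 = 450
This matches the lower bound, so 7 is optimal.

7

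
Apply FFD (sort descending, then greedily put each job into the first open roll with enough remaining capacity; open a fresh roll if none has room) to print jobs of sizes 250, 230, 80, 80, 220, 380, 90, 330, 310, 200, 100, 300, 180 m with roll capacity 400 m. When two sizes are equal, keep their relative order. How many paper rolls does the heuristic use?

Sorted descending: 380, 330, 310, 300, 250, 230, 220, 200, 180, 100, 90, 80, 80.
  380 → roll 1 (new)  [load 380/400]
  330 → roll 2 (new)  [load 330/400]
  310 → roll 3 (new)  [load 310/400]
  300 → roll 4 (new)  [load 300/400]
  250 → roll 5 (new)  [load 250/400]
  230 → roll 6 (new)  [load 230/400]
  220 → roll 7 (new)  [load 220/400]
  200 → roll 8 (new)  [load 200/400]
  180 → roll 7  [load 400/400]
  100 → roll 4  [load 400/400]
  90 → roll 3  [load 400/400]
  80 → roll 5  [load 330/400]
  80 → roll 6  [load 310/400]
8 paper rolls opened.

8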